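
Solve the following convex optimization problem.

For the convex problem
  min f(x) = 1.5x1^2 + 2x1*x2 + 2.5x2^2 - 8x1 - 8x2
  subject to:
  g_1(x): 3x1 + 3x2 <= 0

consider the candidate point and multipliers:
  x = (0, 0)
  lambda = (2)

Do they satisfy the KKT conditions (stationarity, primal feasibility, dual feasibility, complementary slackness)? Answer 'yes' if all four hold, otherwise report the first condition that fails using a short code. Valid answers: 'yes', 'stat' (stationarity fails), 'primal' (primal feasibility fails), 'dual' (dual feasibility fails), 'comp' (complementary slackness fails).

Gradient of f: grad f(x) = Q x + c = (-8, -8)
Constraint values g_i(x) = a_i^T x - b_i:
  g_1((0, 0)) = 0
Stationarity residual: grad f(x) + sum_i lambda_i a_i = (-2, -2)
  -> stationarity FAILS
Primal feasibility (all g_i <= 0): OK
Dual feasibility (all lambda_i >= 0): OK
Complementary slackness (lambda_i * g_i(x) = 0 for all i): OK

Verdict: the first failing condition is stationarity -> stat.

stat


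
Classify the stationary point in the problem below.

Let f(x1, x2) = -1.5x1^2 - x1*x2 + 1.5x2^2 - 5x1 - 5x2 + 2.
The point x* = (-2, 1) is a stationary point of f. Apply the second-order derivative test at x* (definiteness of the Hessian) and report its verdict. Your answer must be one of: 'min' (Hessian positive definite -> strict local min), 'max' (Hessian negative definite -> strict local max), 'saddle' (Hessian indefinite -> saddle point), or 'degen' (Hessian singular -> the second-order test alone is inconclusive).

Compute the Hessian H = grad^2 f:
  H = [[-3, -1], [-1, 3]]
Verify stationarity: grad f(x*) = H x* + g = (0, 0).
Eigenvalues of H: -3.1623, 3.1623.
Eigenvalues have mixed signs, so H is indefinite -> x* is a saddle point.

saddle


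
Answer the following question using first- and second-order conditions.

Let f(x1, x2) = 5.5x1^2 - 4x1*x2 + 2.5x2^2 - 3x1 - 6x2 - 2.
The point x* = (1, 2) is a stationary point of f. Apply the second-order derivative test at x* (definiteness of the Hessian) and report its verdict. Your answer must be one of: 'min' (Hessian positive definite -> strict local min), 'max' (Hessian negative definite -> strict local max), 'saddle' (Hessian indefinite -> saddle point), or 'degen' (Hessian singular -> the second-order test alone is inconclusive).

Compute the Hessian H = grad^2 f:
  H = [[11, -4], [-4, 5]]
Verify stationarity: grad f(x*) = H x* + g = (0, 0).
Eigenvalues of H: 3, 13.
Both eigenvalues > 0, so H is positive definite -> x* is a strict local min.

min


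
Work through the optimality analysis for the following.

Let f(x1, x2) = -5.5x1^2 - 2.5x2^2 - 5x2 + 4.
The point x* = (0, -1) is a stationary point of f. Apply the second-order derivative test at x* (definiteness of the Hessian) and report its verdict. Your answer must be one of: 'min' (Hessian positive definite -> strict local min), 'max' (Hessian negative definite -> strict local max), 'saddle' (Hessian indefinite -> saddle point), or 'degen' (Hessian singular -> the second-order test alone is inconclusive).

Compute the Hessian H = grad^2 f:
  H = [[-11, 0], [0, -5]]
Verify stationarity: grad f(x*) = H x* + g = (0, 0).
Eigenvalues of H: -11, -5.
Both eigenvalues < 0, so H is negative definite -> x* is a strict local max.

max


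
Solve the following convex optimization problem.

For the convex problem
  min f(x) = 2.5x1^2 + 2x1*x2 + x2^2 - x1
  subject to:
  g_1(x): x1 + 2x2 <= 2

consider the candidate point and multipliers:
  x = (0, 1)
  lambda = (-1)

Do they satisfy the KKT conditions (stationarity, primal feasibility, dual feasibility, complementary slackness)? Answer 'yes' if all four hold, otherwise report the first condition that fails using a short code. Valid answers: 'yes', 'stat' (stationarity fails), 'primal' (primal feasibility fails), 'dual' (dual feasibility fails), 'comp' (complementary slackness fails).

Gradient of f: grad f(x) = Q x + c = (1, 2)
Constraint values g_i(x) = a_i^T x - b_i:
  g_1((0, 1)) = 0
Stationarity residual: grad f(x) + sum_i lambda_i a_i = (0, 0)
  -> stationarity OK
Primal feasibility (all g_i <= 0): OK
Dual feasibility (all lambda_i >= 0): FAILS
Complementary slackness (lambda_i * g_i(x) = 0 for all i): OK

Verdict: the first failing condition is dual_feasibility -> dual.

dual


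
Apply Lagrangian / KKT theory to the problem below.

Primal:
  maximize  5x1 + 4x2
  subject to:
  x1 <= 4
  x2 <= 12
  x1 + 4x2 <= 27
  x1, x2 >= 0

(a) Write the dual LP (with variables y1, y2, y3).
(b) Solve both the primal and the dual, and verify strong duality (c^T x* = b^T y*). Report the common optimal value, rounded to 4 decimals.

The standard primal-dual pair for 'max c^T x s.t. A x <= b, x >= 0' is:
  Dual:  min b^T y  s.t.  A^T y >= c,  y >= 0.

So the dual LP is:
  minimize  4y1 + 12y2 + 27y3
  subject to:
    y1 + y3 >= 5
    y2 + 4y3 >= 4
    y1, y2, y3 >= 0

Solving the primal: x* = (4, 5.75).
  primal value c^T x* = 43.
Solving the dual: y* = (4, 0, 1).
  dual value b^T y* = 43.
Strong duality: c^T x* = b^T y*. Confirmed.

43


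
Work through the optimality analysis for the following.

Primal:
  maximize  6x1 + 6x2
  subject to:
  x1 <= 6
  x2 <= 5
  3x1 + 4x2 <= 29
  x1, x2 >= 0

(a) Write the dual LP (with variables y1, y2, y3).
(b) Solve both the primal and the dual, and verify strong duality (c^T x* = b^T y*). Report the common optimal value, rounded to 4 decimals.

The standard primal-dual pair for 'max c^T x s.t. A x <= b, x >= 0' is:
  Dual:  min b^T y  s.t.  A^T y >= c,  y >= 0.

So the dual LP is:
  minimize  6y1 + 5y2 + 29y3
  subject to:
    y1 + 3y3 >= 6
    y2 + 4y3 >= 6
    y1, y2, y3 >= 0

Solving the primal: x* = (6, 2.75).
  primal value c^T x* = 52.5.
Solving the dual: y* = (1.5, 0, 1.5).
  dual value b^T y* = 52.5.
Strong duality: c^T x* = b^T y*. Confirmed.

52.5


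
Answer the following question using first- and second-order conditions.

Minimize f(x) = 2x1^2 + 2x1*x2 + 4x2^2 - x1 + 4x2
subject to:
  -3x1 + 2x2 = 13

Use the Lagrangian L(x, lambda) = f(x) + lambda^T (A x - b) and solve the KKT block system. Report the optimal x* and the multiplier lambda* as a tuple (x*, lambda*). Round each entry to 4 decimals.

Form the Lagrangian:
  L(x, lambda) = (1/2) x^T Q x + c^T x + lambda^T (A x - b)
Stationarity (grad_x L = 0): Q x + c + A^T lambda = 0.
Primal feasibility: A x = b.

This gives the KKT block system:
  [ Q   A^T ] [ x     ]   [-c ]
  [ A    0  ] [ lambda ] = [ b ]

Solving the linear system:
  x*      = (-3.4286, 1.3571)
  lambda* = (-4)
  f(x*)   = 30.4286

x* = (-3.4286, 1.3571), lambda* = (-4)


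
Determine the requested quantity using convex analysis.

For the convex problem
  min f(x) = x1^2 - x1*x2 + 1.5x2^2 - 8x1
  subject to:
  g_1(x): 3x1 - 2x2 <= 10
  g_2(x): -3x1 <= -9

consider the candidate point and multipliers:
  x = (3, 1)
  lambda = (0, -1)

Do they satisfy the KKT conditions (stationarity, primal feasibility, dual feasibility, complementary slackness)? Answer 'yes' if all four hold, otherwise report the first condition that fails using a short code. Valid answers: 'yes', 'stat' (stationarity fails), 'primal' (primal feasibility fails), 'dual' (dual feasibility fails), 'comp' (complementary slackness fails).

Gradient of f: grad f(x) = Q x + c = (-3, 0)
Constraint values g_i(x) = a_i^T x - b_i:
  g_1((3, 1)) = -3
  g_2((3, 1)) = 0
Stationarity residual: grad f(x) + sum_i lambda_i a_i = (0, 0)
  -> stationarity OK
Primal feasibility (all g_i <= 0): OK
Dual feasibility (all lambda_i >= 0): FAILS
Complementary slackness (lambda_i * g_i(x) = 0 for all i): OK

Verdict: the first failing condition is dual_feasibility -> dual.

dual


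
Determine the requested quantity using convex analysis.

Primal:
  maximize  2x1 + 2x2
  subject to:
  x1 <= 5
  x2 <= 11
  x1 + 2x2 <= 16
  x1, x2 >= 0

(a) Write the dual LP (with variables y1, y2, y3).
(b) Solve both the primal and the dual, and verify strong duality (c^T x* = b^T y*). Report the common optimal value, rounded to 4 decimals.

The standard primal-dual pair for 'max c^T x s.t. A x <= b, x >= 0' is:
  Dual:  min b^T y  s.t.  A^T y >= c,  y >= 0.

So the dual LP is:
  minimize  5y1 + 11y2 + 16y3
  subject to:
    y1 + y3 >= 2
    y2 + 2y3 >= 2
    y1, y2, y3 >= 0

Solving the primal: x* = (5, 5.5).
  primal value c^T x* = 21.
Solving the dual: y* = (1, 0, 1).
  dual value b^T y* = 21.
Strong duality: c^T x* = b^T y*. Confirmed.

21


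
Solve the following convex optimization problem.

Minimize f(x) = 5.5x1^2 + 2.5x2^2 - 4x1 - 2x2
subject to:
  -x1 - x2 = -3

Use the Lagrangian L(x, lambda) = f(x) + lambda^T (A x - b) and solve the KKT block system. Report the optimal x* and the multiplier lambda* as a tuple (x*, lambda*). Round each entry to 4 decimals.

Form the Lagrangian:
  L(x, lambda) = (1/2) x^T Q x + c^T x + lambda^T (A x - b)
Stationarity (grad_x L = 0): Q x + c + A^T lambda = 0.
Primal feasibility: A x = b.

This gives the KKT block system:
  [ Q   A^T ] [ x     ]   [-c ]
  [ A    0  ] [ lambda ] = [ b ]

Solving the linear system:
  x*      = (1.0625, 1.9375)
  lambda* = (7.6875)
  f(x*)   = 7.4688

x* = (1.0625, 1.9375), lambda* = (7.6875)


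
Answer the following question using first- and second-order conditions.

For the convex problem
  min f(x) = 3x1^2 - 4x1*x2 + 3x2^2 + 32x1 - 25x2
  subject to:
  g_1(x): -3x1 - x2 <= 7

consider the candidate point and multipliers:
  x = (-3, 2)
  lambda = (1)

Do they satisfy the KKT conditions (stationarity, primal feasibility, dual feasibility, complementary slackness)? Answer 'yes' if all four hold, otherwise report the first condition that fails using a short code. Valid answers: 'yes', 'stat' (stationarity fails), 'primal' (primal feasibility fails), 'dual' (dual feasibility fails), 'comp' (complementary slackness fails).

Gradient of f: grad f(x) = Q x + c = (6, -1)
Constraint values g_i(x) = a_i^T x - b_i:
  g_1((-3, 2)) = 0
Stationarity residual: grad f(x) + sum_i lambda_i a_i = (3, -2)
  -> stationarity FAILS
Primal feasibility (all g_i <= 0): OK
Dual feasibility (all lambda_i >= 0): OK
Complementary slackness (lambda_i * g_i(x) = 0 for all i): OK

Verdict: the first failing condition is stationarity -> stat.

stat


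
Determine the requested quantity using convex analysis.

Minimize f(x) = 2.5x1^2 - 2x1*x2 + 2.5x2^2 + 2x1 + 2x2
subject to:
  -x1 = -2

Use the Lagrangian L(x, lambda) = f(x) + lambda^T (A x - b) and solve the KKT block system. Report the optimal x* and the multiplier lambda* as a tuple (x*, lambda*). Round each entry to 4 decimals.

Form the Lagrangian:
  L(x, lambda) = (1/2) x^T Q x + c^T x + lambda^T (A x - b)
Stationarity (grad_x L = 0): Q x + c + A^T lambda = 0.
Primal feasibility: A x = b.

This gives the KKT block system:
  [ Q   A^T ] [ x     ]   [-c ]
  [ A    0  ] [ lambda ] = [ b ]

Solving the linear system:
  x*      = (2, 0.4)
  lambda* = (11.2)
  f(x*)   = 13.6

x* = (2, 0.4), lambda* = (11.2)


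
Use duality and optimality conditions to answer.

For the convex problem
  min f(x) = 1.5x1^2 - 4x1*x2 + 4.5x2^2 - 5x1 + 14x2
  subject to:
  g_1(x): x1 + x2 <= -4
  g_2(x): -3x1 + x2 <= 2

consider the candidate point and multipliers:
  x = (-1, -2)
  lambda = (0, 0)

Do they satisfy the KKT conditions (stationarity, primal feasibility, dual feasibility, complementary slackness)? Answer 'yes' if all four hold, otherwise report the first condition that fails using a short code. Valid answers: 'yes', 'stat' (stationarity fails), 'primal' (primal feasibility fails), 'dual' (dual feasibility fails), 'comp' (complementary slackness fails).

Gradient of f: grad f(x) = Q x + c = (0, 0)
Constraint values g_i(x) = a_i^T x - b_i:
  g_1((-1, -2)) = 1
  g_2((-1, -2)) = -1
Stationarity residual: grad f(x) + sum_i lambda_i a_i = (0, 0)
  -> stationarity OK
Primal feasibility (all g_i <= 0): FAILS
Dual feasibility (all lambda_i >= 0): OK
Complementary slackness (lambda_i * g_i(x) = 0 for all i): OK

Verdict: the first failing condition is primal_feasibility -> primal.

primal


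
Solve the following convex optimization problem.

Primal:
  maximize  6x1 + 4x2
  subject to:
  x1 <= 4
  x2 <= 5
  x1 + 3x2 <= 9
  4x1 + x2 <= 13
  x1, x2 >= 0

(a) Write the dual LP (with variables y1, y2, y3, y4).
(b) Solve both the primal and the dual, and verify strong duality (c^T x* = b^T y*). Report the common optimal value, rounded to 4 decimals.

The standard primal-dual pair for 'max c^T x s.t. A x <= b, x >= 0' is:
  Dual:  min b^T y  s.t.  A^T y >= c,  y >= 0.

So the dual LP is:
  minimize  4y1 + 5y2 + 9y3 + 13y4
  subject to:
    y1 + y3 + 4y4 >= 6
    y2 + 3y3 + y4 >= 4
    y1, y2, y3, y4 >= 0

Solving the primal: x* = (2.7273, 2.0909).
  primal value c^T x* = 24.7273.
Solving the dual: y* = (0, 0, 0.9091, 1.2727).
  dual value b^T y* = 24.7273.
Strong duality: c^T x* = b^T y*. Confirmed.

24.7273


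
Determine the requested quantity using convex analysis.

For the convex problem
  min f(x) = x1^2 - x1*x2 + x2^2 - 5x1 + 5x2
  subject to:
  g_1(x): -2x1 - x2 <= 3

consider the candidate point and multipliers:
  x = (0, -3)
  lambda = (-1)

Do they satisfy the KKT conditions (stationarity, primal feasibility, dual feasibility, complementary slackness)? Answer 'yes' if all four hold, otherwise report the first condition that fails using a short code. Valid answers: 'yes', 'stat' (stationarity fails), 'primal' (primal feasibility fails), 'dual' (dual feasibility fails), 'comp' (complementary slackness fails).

Gradient of f: grad f(x) = Q x + c = (-2, -1)
Constraint values g_i(x) = a_i^T x - b_i:
  g_1((0, -3)) = 0
Stationarity residual: grad f(x) + sum_i lambda_i a_i = (0, 0)
  -> stationarity OK
Primal feasibility (all g_i <= 0): OK
Dual feasibility (all lambda_i >= 0): FAILS
Complementary slackness (lambda_i * g_i(x) = 0 for all i): OK

Verdict: the first failing condition is dual_feasibility -> dual.

dual


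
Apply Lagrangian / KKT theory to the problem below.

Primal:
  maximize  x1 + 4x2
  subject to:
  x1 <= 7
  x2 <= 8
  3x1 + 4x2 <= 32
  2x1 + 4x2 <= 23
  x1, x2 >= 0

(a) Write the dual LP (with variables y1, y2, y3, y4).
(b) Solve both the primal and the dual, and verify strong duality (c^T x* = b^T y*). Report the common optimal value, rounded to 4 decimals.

The standard primal-dual pair for 'max c^T x s.t. A x <= b, x >= 0' is:
  Dual:  min b^T y  s.t.  A^T y >= c,  y >= 0.

So the dual LP is:
  minimize  7y1 + 8y2 + 32y3 + 23y4
  subject to:
    y1 + 3y3 + 2y4 >= 1
    y2 + 4y3 + 4y4 >= 4
    y1, y2, y3, y4 >= 0

Solving the primal: x* = (0, 5.75).
  primal value c^T x* = 23.
Solving the dual: y* = (0, 0, 0, 1).
  dual value b^T y* = 23.
Strong duality: c^T x* = b^T y*. Confirmed.

23


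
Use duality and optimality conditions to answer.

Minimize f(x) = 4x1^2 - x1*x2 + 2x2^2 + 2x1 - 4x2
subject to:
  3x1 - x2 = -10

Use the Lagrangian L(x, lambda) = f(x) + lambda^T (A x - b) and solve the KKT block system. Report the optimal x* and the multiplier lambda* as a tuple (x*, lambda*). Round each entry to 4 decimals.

Form the Lagrangian:
  L(x, lambda) = (1/2) x^T Q x + c^T x + lambda^T (A x - b)
Stationarity (grad_x L = 0): Q x + c + A^T lambda = 0.
Primal feasibility: A x = b.

This gives the KKT block system:
  [ Q   A^T ] [ x     ]   [-c ]
  [ A    0  ] [ lambda ] = [ b ]

Solving the linear system:
  x*      = (-2.6316, 2.1053)
  lambda* = (7.0526)
  f(x*)   = 28.4211

x* = (-2.6316, 2.1053), lambda* = (7.0526)


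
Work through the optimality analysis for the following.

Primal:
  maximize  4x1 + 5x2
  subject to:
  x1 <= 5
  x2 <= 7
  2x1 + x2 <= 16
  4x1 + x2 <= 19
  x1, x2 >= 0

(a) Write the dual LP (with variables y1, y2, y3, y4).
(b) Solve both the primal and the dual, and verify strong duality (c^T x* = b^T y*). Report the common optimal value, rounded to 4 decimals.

The standard primal-dual pair for 'max c^T x s.t. A x <= b, x >= 0' is:
  Dual:  min b^T y  s.t.  A^T y >= c,  y >= 0.

So the dual LP is:
  minimize  5y1 + 7y2 + 16y3 + 19y4
  subject to:
    y1 + 2y3 + 4y4 >= 4
    y2 + y3 + y4 >= 5
    y1, y2, y3, y4 >= 0

Solving the primal: x* = (3, 7).
  primal value c^T x* = 47.
Solving the dual: y* = (0, 4, 0, 1).
  dual value b^T y* = 47.
Strong duality: c^T x* = b^T y*. Confirmed.

47


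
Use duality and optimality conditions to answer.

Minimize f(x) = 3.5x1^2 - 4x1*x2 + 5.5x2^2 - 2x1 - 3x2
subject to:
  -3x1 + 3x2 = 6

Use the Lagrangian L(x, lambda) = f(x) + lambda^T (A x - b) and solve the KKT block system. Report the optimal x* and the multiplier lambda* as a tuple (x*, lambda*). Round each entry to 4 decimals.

Form the Lagrangian:
  L(x, lambda) = (1/2) x^T Q x + c^T x + lambda^T (A x - b)
Stationarity (grad_x L = 0): Q x + c + A^T lambda = 0.
Primal feasibility: A x = b.

This gives the KKT block system:
  [ Q   A^T ] [ x     ]   [-c ]
  [ A    0  ] [ lambda ] = [ b ]

Solving the linear system:
  x*      = (-0.9, 1.1)
  lambda* = (-4.2333)
  f(x*)   = 11.95

x* = (-0.9, 1.1), lambda* = (-4.2333)


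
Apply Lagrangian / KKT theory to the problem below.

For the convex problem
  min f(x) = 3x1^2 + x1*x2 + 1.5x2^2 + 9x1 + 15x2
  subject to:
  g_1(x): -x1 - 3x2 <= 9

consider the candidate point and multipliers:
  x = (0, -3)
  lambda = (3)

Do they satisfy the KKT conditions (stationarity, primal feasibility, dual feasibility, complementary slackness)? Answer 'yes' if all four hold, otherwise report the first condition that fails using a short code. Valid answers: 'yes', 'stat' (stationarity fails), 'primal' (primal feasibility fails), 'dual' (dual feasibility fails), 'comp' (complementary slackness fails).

Gradient of f: grad f(x) = Q x + c = (6, 6)
Constraint values g_i(x) = a_i^T x - b_i:
  g_1((0, -3)) = 0
Stationarity residual: grad f(x) + sum_i lambda_i a_i = (3, -3)
  -> stationarity FAILS
Primal feasibility (all g_i <= 0): OK
Dual feasibility (all lambda_i >= 0): OK
Complementary slackness (lambda_i * g_i(x) = 0 for all i): OK

Verdict: the first failing condition is stationarity -> stat.

stat


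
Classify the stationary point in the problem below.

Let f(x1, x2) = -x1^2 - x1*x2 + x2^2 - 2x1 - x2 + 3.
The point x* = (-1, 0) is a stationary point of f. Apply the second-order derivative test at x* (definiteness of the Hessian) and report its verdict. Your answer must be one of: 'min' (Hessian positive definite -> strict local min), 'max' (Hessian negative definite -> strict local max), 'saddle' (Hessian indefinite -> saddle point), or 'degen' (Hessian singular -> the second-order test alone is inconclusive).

Compute the Hessian H = grad^2 f:
  H = [[-2, -1], [-1, 2]]
Verify stationarity: grad f(x*) = H x* + g = (0, 0).
Eigenvalues of H: -2.2361, 2.2361.
Eigenvalues have mixed signs, so H is indefinite -> x* is a saddle point.

saddle


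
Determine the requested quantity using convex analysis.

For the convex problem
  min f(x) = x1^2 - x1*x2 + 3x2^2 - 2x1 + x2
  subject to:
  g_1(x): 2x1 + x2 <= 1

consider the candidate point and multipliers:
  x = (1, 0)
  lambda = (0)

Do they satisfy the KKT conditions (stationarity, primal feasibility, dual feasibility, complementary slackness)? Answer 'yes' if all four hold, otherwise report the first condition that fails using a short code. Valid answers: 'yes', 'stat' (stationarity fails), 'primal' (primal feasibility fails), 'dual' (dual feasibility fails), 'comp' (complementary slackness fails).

Gradient of f: grad f(x) = Q x + c = (0, 0)
Constraint values g_i(x) = a_i^T x - b_i:
  g_1((1, 0)) = 1
Stationarity residual: grad f(x) + sum_i lambda_i a_i = (0, 0)
  -> stationarity OK
Primal feasibility (all g_i <= 0): FAILS
Dual feasibility (all lambda_i >= 0): OK
Complementary slackness (lambda_i * g_i(x) = 0 for all i): OK

Verdict: the first failing condition is primal_feasibility -> primal.

primal


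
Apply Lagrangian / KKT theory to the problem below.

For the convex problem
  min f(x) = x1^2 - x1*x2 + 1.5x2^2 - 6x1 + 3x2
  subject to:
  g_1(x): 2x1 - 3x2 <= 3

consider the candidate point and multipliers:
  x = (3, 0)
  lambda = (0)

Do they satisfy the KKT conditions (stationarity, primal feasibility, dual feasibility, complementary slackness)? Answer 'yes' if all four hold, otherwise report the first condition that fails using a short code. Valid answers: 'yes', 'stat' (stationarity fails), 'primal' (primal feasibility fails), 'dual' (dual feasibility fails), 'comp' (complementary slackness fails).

Gradient of f: grad f(x) = Q x + c = (0, 0)
Constraint values g_i(x) = a_i^T x - b_i:
  g_1((3, 0)) = 3
Stationarity residual: grad f(x) + sum_i lambda_i a_i = (0, 0)
  -> stationarity OK
Primal feasibility (all g_i <= 0): FAILS
Dual feasibility (all lambda_i >= 0): OK
Complementary slackness (lambda_i * g_i(x) = 0 for all i): OK

Verdict: the first failing condition is primal_feasibility -> primal.

primal


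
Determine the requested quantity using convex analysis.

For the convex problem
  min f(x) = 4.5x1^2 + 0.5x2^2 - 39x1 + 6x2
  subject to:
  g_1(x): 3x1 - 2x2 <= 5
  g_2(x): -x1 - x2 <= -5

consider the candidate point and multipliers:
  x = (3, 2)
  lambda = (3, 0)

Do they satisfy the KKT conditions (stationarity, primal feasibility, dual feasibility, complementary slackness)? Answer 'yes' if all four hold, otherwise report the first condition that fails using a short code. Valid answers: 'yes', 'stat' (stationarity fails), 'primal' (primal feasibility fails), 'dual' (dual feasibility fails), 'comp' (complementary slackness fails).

Gradient of f: grad f(x) = Q x + c = (-12, 8)
Constraint values g_i(x) = a_i^T x - b_i:
  g_1((3, 2)) = 0
  g_2((3, 2)) = 0
Stationarity residual: grad f(x) + sum_i lambda_i a_i = (-3, 2)
  -> stationarity FAILS
Primal feasibility (all g_i <= 0): OK
Dual feasibility (all lambda_i >= 0): OK
Complementary slackness (lambda_i * g_i(x) = 0 for all i): OK

Verdict: the first failing condition is stationarity -> stat.

stat


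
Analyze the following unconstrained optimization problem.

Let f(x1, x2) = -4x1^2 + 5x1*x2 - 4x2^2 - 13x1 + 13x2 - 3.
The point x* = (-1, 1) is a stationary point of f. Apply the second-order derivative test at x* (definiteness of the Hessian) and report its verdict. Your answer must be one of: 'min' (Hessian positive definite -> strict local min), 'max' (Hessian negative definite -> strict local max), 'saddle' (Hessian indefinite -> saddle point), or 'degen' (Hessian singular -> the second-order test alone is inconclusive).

Compute the Hessian H = grad^2 f:
  H = [[-8, 5], [5, -8]]
Verify stationarity: grad f(x*) = H x* + g = (0, 0).
Eigenvalues of H: -13, -3.
Both eigenvalues < 0, so H is negative definite -> x* is a strict local max.

max


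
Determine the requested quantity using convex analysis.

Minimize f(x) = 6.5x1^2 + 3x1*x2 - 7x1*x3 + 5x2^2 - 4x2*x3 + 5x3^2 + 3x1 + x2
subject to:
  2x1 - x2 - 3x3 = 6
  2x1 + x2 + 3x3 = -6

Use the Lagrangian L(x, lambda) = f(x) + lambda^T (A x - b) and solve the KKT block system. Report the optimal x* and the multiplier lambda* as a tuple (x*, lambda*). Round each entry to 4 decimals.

Form the Lagrangian:
  L(x, lambda) = (1/2) x^T Q x + c^T x + lambda^T (A x - b)
Stationarity (grad_x L = 0): Q x + c + A^T lambda = 0.
Primal feasibility: A x = b.

This gives the KKT block system:
  [ Q   A^T ] [ x     ]   [-c ]
  [ A    0  ] [ lambda ] = [ b ]

Solving the linear system:
  x*      = (0, -1.1371, -1.621)
  lambda* = (-4.6774, -0.7903)
  f(x*)   = 11.0927

x* = (0, -1.1371, -1.621), lambda* = (-4.6774, -0.7903)


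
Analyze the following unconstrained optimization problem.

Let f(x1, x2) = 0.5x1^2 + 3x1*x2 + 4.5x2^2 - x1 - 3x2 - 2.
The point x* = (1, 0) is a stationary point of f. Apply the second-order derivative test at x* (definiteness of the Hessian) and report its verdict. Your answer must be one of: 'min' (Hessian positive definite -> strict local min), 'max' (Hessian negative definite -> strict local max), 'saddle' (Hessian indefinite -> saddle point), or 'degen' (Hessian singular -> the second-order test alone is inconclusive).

Compute the Hessian H = grad^2 f:
  H = [[1, 3], [3, 9]]
Verify stationarity: grad f(x*) = H x* + g = (0, 0).
Eigenvalues of H: 0, 10.
H has a zero eigenvalue (singular; positive semidefinite but not definite), so H is neither positive definite, negative definite, nor indefinite. The second-order test alone is inconclusive -> degen.
(Indeed, f is constant along the null direction of H through x*, so x* is not a strict local extremum.)

degen


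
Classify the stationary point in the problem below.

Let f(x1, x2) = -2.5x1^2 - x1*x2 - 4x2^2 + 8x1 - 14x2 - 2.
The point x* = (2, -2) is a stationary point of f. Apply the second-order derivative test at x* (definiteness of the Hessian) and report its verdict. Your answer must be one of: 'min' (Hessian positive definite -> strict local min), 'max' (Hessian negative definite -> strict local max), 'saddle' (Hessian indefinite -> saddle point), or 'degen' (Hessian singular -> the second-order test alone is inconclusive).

Compute the Hessian H = grad^2 f:
  H = [[-5, -1], [-1, -8]]
Verify stationarity: grad f(x*) = H x* + g = (0, 0).
Eigenvalues of H: -8.3028, -4.6972.
Both eigenvalues < 0, so H is negative definite -> x* is a strict local max.

max


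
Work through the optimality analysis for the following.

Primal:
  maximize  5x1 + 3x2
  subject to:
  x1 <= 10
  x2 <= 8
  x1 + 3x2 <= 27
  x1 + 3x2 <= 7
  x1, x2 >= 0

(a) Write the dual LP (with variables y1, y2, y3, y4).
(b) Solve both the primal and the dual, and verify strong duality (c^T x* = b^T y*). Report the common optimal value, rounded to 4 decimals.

The standard primal-dual pair for 'max c^T x s.t. A x <= b, x >= 0' is:
  Dual:  min b^T y  s.t.  A^T y >= c,  y >= 0.

So the dual LP is:
  minimize  10y1 + 8y2 + 27y3 + 7y4
  subject to:
    y1 + y3 + y4 >= 5
    y2 + 3y3 + 3y4 >= 3
    y1, y2, y3, y4 >= 0

Solving the primal: x* = (7, 0).
  primal value c^T x* = 35.
Solving the dual: y* = (0, 0, 0, 5).
  dual value b^T y* = 35.
Strong duality: c^T x* = b^T y*. Confirmed.

35


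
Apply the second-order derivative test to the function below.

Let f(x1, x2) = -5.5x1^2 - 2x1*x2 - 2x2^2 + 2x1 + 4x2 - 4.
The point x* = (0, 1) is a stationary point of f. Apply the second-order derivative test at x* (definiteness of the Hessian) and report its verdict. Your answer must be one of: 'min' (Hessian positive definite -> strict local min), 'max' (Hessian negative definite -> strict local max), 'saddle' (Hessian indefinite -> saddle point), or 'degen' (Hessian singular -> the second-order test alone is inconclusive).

Compute the Hessian H = grad^2 f:
  H = [[-11, -2], [-2, -4]]
Verify stationarity: grad f(x*) = H x* + g = (0, 0).
Eigenvalues of H: -11.5311, -3.4689.
Both eigenvalues < 0, so H is negative definite -> x* is a strict local max.

max


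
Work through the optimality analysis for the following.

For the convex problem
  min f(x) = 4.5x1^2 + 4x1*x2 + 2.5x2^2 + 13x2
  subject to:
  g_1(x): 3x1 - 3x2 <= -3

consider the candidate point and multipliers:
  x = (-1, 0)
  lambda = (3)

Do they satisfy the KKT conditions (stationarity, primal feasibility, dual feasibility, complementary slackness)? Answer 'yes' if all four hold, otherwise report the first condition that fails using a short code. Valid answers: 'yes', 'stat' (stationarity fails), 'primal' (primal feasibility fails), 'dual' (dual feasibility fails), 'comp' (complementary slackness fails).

Gradient of f: grad f(x) = Q x + c = (-9, 9)
Constraint values g_i(x) = a_i^T x - b_i:
  g_1((-1, 0)) = 0
Stationarity residual: grad f(x) + sum_i lambda_i a_i = (0, 0)
  -> stationarity OK
Primal feasibility (all g_i <= 0): OK
Dual feasibility (all lambda_i >= 0): OK
Complementary slackness (lambda_i * g_i(x) = 0 for all i): OK

Verdict: yes, KKT holds.

yes


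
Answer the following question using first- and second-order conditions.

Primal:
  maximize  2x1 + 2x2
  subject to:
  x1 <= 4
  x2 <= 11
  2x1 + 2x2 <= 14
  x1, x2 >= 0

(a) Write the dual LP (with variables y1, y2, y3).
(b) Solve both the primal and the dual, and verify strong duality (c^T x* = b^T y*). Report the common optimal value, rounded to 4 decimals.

The standard primal-dual pair for 'max c^T x s.t. A x <= b, x >= 0' is:
  Dual:  min b^T y  s.t.  A^T y >= c,  y >= 0.

So the dual LP is:
  minimize  4y1 + 11y2 + 14y3
  subject to:
    y1 + 2y3 >= 2
    y2 + 2y3 >= 2
    y1, y2, y3 >= 0

Solving the primal: x* = (0, 7).
  primal value c^T x* = 14.
Solving the dual: y* = (0, 0, 1).
  dual value b^T y* = 14.
Strong duality: c^T x* = b^T y*. Confirmed.

14


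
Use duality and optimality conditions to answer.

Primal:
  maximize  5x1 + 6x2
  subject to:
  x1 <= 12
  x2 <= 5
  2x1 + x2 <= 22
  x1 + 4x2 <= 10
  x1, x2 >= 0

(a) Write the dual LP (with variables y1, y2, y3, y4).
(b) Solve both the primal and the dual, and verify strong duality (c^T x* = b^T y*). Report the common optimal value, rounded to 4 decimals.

The standard primal-dual pair for 'max c^T x s.t. A x <= b, x >= 0' is:
  Dual:  min b^T y  s.t.  A^T y >= c,  y >= 0.

So the dual LP is:
  minimize  12y1 + 5y2 + 22y3 + 10y4
  subject to:
    y1 + 2y3 + y4 >= 5
    y2 + y3 + 4y4 >= 6
    y1, y2, y3, y4 >= 0

Solving the primal: x* = (10, 0).
  primal value c^T x* = 50.
Solving the dual: y* = (0, 0, 0, 5).
  dual value b^T y* = 50.
Strong duality: c^T x* = b^T y*. Confirmed.

50


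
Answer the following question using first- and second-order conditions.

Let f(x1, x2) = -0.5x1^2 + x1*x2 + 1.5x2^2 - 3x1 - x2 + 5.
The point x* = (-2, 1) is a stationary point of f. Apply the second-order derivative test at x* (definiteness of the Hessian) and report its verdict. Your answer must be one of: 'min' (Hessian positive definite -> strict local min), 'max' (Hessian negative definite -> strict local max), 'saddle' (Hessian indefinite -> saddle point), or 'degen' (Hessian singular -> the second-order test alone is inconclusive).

Compute the Hessian H = grad^2 f:
  H = [[-1, 1], [1, 3]]
Verify stationarity: grad f(x*) = H x* + g = (0, 0).
Eigenvalues of H: -1.2361, 3.2361.
Eigenvalues have mixed signs, so H is indefinite -> x* is a saddle point.

saddle


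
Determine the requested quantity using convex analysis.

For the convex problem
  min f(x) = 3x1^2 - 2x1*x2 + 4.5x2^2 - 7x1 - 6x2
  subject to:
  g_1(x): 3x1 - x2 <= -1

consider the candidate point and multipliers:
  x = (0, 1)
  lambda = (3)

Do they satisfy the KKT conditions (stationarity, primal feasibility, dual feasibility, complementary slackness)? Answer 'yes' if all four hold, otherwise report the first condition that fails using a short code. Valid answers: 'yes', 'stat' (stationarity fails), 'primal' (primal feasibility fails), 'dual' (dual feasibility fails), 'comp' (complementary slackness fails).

Gradient of f: grad f(x) = Q x + c = (-9, 3)
Constraint values g_i(x) = a_i^T x - b_i:
  g_1((0, 1)) = 0
Stationarity residual: grad f(x) + sum_i lambda_i a_i = (0, 0)
  -> stationarity OK
Primal feasibility (all g_i <= 0): OK
Dual feasibility (all lambda_i >= 0): OK
Complementary slackness (lambda_i * g_i(x) = 0 for all i): OK

Verdict: yes, KKT holds.

yes


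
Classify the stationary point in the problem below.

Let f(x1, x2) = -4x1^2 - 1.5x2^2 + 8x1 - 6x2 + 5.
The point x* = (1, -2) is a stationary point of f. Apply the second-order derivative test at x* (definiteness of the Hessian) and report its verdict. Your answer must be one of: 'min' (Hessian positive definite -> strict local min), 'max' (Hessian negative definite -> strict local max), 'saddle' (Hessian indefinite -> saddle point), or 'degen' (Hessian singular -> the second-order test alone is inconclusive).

Compute the Hessian H = grad^2 f:
  H = [[-8, 0], [0, -3]]
Verify stationarity: grad f(x*) = H x* + g = (0, 0).
Eigenvalues of H: -8, -3.
Both eigenvalues < 0, so H is negative definite -> x* is a strict local max.

max


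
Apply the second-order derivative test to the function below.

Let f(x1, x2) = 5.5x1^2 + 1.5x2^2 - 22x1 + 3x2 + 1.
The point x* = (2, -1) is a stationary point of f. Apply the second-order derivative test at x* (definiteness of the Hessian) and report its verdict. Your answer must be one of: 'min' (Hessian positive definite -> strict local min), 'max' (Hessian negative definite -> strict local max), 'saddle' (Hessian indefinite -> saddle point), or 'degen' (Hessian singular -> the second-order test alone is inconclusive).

Compute the Hessian H = grad^2 f:
  H = [[11, 0], [0, 3]]
Verify stationarity: grad f(x*) = H x* + g = (0, 0).
Eigenvalues of H: 3, 11.
Both eigenvalues > 0, so H is positive definite -> x* is a strict local min.

min


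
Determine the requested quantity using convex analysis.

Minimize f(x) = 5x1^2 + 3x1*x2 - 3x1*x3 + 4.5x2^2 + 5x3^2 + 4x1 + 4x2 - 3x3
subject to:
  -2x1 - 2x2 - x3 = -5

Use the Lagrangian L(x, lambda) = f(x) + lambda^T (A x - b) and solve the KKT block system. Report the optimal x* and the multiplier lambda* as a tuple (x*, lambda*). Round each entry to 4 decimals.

Form the Lagrangian:
  L(x, lambda) = (1/2) x^T Q x + c^T x + lambda^T (A x - b)
Stationarity (grad_x L = 0): Q x + c + A^T lambda = 0.
Primal feasibility: A x = b.

This gives the KKT block system:
  [ Q   A^T ] [ x     ]   [-c ]
  [ A    0  ] [ lambda ] = [ b ]

Solving the linear system:
  x*      = (1.1538, 0.6829, 1.3265)
  lambda* = (6.8038)
  f(x*)   = 18.6931

x* = (1.1538, 0.6829, 1.3265), lambda* = (6.8038)


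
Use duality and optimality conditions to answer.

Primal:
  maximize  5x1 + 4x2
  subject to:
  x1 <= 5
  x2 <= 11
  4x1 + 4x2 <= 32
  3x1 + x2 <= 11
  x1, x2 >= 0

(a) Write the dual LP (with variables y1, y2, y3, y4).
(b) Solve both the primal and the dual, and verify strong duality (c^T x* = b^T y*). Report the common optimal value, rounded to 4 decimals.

The standard primal-dual pair for 'max c^T x s.t. A x <= b, x >= 0' is:
  Dual:  min b^T y  s.t.  A^T y >= c,  y >= 0.

So the dual LP is:
  minimize  5y1 + 11y2 + 32y3 + 11y4
  subject to:
    y1 + 4y3 + 3y4 >= 5
    y2 + 4y3 + y4 >= 4
    y1, y2, y3, y4 >= 0

Solving the primal: x* = (1.5, 6.5).
  primal value c^T x* = 33.5.
Solving the dual: y* = (0, 0, 0.875, 0.5).
  dual value b^T y* = 33.5.
Strong duality: c^T x* = b^T y*. Confirmed.

33.5


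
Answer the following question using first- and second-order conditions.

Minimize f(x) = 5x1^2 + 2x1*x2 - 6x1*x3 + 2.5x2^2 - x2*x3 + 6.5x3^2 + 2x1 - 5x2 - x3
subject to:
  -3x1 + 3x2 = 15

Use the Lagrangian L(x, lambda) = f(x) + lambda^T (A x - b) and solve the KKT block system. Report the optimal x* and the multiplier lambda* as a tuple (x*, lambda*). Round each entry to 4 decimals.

Form the Lagrangian:
  L(x, lambda) = (1/2) x^T Q x + c^T x + lambda^T (A x - b)
Stationarity (grad_x L = 0): Q x + c + A^T lambda = 0.
Primal feasibility: A x = b.

This gives the KKT block system:
  [ Q   A^T ] [ x     ]   [-c ]
  [ A    0  ] [ lambda ] = [ b ]

Solving the linear system:
  x*      = (-1.8889, 3.1111, -0.5556)
  lambda* = (-2.4444)
  f(x*)   = 8.9444

x* = (-1.8889, 3.1111, -0.5556), lambda* = (-2.4444)


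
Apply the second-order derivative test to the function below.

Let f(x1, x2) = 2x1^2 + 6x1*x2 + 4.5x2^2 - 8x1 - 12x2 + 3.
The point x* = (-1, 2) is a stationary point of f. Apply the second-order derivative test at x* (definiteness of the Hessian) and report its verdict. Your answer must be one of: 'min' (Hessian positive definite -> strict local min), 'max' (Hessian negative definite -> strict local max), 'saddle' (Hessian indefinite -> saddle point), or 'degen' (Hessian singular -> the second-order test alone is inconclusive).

Compute the Hessian H = grad^2 f:
  H = [[4, 6], [6, 9]]
Verify stationarity: grad f(x*) = H x* + g = (0, 0).
Eigenvalues of H: 0, 13.
H has a zero eigenvalue (singular; positive semidefinite but not definite), so H is neither positive definite, negative definite, nor indefinite. The second-order test alone is inconclusive -> degen.
(Indeed, f is constant along the null direction of H through x*, so x* is not a strict local extremum.)

degen


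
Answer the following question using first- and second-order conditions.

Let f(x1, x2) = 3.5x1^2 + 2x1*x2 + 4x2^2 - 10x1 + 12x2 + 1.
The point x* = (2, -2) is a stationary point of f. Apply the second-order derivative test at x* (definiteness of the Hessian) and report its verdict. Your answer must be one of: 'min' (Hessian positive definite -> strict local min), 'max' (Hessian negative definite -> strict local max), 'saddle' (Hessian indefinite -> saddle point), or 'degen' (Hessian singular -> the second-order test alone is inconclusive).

Compute the Hessian H = grad^2 f:
  H = [[7, 2], [2, 8]]
Verify stationarity: grad f(x*) = H x* + g = (0, 0).
Eigenvalues of H: 5.4384, 9.5616.
Both eigenvalues > 0, so H is positive definite -> x* is a strict local min.

min


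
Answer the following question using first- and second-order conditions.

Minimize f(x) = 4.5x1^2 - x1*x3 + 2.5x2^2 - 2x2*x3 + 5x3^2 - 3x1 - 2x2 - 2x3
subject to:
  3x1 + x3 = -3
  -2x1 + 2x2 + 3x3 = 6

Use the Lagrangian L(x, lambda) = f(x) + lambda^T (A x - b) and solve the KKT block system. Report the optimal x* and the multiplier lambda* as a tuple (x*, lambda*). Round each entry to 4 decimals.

Form the Lagrangian:
  L(x, lambda) = (1/2) x^T Q x + c^T x + lambda^T (A x - b)
Stationarity (grad_x L = 0): Q x + c + A^T lambda = 0.
Primal feasibility: A x = b.

This gives the KKT block system:
  [ Q   A^T ] [ x     ]   [-c ]
  [ A    0  ] [ lambda ] = [ b ]

Solving the linear system:
  x*      = (-1.1458, 1.1978, 0.4375)
  lambda* = (3.5454, -1.557)
  f(x*)   = 10.0725

x* = (-1.1458, 1.1978, 0.4375), lambda* = (3.5454, -1.557)


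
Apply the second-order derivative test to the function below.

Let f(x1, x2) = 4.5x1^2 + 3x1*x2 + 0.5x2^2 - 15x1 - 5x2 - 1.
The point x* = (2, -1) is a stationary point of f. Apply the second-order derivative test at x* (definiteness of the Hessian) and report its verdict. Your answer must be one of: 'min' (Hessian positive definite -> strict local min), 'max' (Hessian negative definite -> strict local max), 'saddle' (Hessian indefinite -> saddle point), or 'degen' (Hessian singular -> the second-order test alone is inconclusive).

Compute the Hessian H = grad^2 f:
  H = [[9, 3], [3, 1]]
Verify stationarity: grad f(x*) = H x* + g = (0, 0).
Eigenvalues of H: 0, 10.
H has a zero eigenvalue (singular; positive semidefinite but not definite), so H is neither positive definite, negative definite, nor indefinite. The second-order test alone is inconclusive -> degen.
(Indeed, f is constant along the null direction of H through x*, so x* is not a strict local extremum.)

degen


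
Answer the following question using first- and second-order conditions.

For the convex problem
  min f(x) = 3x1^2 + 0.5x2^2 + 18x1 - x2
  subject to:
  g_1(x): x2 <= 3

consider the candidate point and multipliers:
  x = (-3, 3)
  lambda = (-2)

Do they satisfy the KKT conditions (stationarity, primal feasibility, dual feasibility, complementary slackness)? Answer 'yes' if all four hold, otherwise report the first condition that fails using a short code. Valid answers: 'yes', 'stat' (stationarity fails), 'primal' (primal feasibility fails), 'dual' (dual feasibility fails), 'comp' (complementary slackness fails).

Gradient of f: grad f(x) = Q x + c = (0, 2)
Constraint values g_i(x) = a_i^T x - b_i:
  g_1((-3, 3)) = 0
Stationarity residual: grad f(x) + sum_i lambda_i a_i = (0, 0)
  -> stationarity OK
Primal feasibility (all g_i <= 0): OK
Dual feasibility (all lambda_i >= 0): FAILS
Complementary slackness (lambda_i * g_i(x) = 0 for all i): OK

Verdict: the first failing condition is dual_feasibility -> dual.

dual


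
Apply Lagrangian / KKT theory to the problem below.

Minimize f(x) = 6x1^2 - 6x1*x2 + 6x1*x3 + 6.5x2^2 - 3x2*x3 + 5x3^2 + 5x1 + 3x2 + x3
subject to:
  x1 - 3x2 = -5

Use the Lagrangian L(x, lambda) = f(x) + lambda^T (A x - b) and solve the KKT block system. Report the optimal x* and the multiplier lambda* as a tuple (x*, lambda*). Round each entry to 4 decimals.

Form the Lagrangian:
  L(x, lambda) = (1/2) x^T Q x + c^T x + lambda^T (A x - b)
Stationarity (grad_x L = 0): Q x + c + A^T lambda = 0.
Primal feasibility: A x = b.

This gives the KKT block system:
  [ Q   A^T ] [ x     ]   [-c ]
  [ A    0  ] [ lambda ] = [ b ]

Solving the linear system:
  x*      = (-0.752, 1.416, 0.776)
  lambda* = (7.864)
  f(x*)   = 20.292

x* = (-0.752, 1.416, 0.776), lambda* = (7.864)
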